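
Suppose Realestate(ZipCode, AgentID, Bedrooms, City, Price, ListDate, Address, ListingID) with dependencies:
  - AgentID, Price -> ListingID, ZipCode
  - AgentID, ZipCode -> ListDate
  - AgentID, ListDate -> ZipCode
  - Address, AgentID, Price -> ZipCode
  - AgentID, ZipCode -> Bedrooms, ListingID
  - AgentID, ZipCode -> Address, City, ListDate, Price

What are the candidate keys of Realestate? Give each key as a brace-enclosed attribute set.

{AgentID} never appears on the right of any FD, so every key must include it.
{AgentID, ListDate} is a candidate key since {AgentID, ListDate}⁺ = {Address, AgentID, Bedrooms, City, ListDate, ListingID, Price, ZipCode} covers every attribute.
{AgentID, Price} is a candidate key since {AgentID, Price}⁺ = {Address, AgentID, Bedrooms, City, ListDate, ListingID, Price, ZipCode} covers every attribute.
{AgentID, ZipCode} is a candidate key since {AgentID, ZipCode}⁺ = {Address, AgentID, Bedrooms, City, ListDate, ListingID, Price, ZipCode} covers every attribute.
No proper subset of any of these is a key, and no other minimal superkey exists.

{AgentID, ListDate}, {AgentID, Price}, {AgentID, ZipCode}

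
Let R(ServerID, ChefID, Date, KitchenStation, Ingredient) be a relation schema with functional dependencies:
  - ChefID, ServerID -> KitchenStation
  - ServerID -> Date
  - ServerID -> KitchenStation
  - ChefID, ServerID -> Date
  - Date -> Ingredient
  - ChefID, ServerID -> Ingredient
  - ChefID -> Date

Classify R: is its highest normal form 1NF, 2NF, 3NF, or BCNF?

Candidate key: {ChefID, ServerID}. Prime attributes: {ChefID, ServerID}.
ServerID -> Date breaks BCNF: {ServerID}⁺ = {Date, Ingredient, KitchenStation, ServerID}, so {ServerID} is not a superkey.
ServerID -> Date has non-prime {Date} on the right and a non-superkey on the left, so 3NF fails.
Since {ChefID} ⊂ {ChefID, ServerID} and {ChefID}⁺ ⊇ {Date, Ingredient} with {Date, Ingredient} non-prime, there is a partial dependency; 2NF fails.

1NF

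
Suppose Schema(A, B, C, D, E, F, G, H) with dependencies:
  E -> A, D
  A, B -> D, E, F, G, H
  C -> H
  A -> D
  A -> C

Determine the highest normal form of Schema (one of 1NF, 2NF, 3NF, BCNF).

Candidate keys: {A, B}, {B, E}. Prime attributes: {A, B, E}.
For E -> A, D we have {E}⁺ = {A, C, D, E, H}; {E} is not a superkey, so BCNF fails.
E -> A, D determines the non-prime attribute {D} from a non-superkey — 3NF is violated.
The proper key subset {A} of {A, B} determines non-prime {C, D, H}, so the relation is not even in 2NF.

1NF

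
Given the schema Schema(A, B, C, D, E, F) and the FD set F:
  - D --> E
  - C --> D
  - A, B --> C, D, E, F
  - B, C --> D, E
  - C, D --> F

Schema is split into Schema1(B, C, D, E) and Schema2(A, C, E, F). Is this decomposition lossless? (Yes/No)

No

Common attributes: {C, E}; their closure is {C, D, E, F}.
The closure covers neither Schema1 nor Schema2 entirely; the join is not lossless.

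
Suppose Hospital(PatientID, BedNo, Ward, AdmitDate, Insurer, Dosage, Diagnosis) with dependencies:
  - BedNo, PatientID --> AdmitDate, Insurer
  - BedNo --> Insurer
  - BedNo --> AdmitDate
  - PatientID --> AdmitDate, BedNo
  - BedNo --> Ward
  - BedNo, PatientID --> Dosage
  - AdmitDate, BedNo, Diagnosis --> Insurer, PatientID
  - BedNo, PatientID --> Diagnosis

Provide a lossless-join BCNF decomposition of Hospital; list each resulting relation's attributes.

{AdmitDate, BedNo, Insurer, Ward}; {BedNo, Diagnosis, Dosage, PatientID}

Candidate keys of the original relation: {BedNo, Diagnosis}, {PatientID}.
{AdmitDate, BedNo, Diagnosis, Dosage, Insurer, PatientID, Ward}: {BedNo} determines {AdmitDate, BedNo, Insurer, Ward} here but is not a superkey — split on BedNo --> AdmitDate, Insurer, Ward, giving {AdmitDate, BedNo, Insurer, Ward} and {BedNo, Diagnosis, Dosage, PatientID}.
{AdmitDate, BedNo, Insurer, Ward}: every determinant is a superkey — BCNF.
{BedNo, Diagnosis, Dosage, PatientID}: every determinant is a superkey — BCNF.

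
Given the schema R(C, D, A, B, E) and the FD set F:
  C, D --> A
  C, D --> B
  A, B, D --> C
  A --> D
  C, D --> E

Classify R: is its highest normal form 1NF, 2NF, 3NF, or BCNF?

Candidate keys: {A, B}, {A, C}, {C, D}. Prime attributes: {A, B, C, D}.
A --> D breaks BCNF: {A}⁺ = {A, D}, so {A} is not a superkey.
Since {D} ⊆ prime attributes and every other non-superkey FD also has a prime right side, the schema is in 3NF.

3NF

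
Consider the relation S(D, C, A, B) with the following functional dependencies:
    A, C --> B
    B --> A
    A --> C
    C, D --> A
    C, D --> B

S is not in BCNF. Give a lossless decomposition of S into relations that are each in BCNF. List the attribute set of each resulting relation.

{A, B, C}; {A, D}

Candidate keys of the original relation: {A, D}, {B, D}, {C, D}.
{A, B, C, D}: {A, C} determines {A, B, C} here but is not a superkey — split on A, C --> B, giving {A, B, C} and {A, C, D}.
{A, B, C} has no BCNF violation.
{A, C, D}: {A} determines {A, C} here but is not a superkey — split on A --> C, giving {A, C} and {A, D}.
{A, C} has no BCNF violation.
{A, D} has no BCNF violation.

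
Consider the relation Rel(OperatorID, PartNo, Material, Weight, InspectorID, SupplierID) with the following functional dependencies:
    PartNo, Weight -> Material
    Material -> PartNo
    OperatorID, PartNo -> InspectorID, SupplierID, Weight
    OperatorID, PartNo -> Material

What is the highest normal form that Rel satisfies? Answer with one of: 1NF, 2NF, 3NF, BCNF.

3NF

Candidate keys: {Material, OperatorID}, {OperatorID, PartNo}. Prime attributes: {Material, OperatorID, PartNo}.
For PartNo, Weight -> Material we have {PartNo, Weight}⁺ = {Material, PartNo, Weight}; {PartNo, Weight} is not a superkey, so BCNF fails.
Its right-hand attributes {Material} are all prime, as are those of every other non-superkey FD — the relation is in 3NF.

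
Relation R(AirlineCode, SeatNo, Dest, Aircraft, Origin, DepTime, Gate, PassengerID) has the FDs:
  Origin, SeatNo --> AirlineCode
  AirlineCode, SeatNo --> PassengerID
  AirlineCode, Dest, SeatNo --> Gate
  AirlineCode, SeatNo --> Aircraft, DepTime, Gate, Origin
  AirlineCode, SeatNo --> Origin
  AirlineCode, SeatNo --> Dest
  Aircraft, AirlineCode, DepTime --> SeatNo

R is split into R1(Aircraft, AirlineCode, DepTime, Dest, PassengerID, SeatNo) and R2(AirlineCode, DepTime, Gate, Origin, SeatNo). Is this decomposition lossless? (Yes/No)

Yes

The shared attributes are {AirlineCode, DepTime, SeatNo} and {AirlineCode, DepTime, SeatNo}⁺ = {Aircraft, AirlineCode, DepTime, Dest, Gate, Origin, PassengerID, SeatNo}.
R1 is contained in that closure, so R1 ∩ R2 --> R1 holds and the join is lossless.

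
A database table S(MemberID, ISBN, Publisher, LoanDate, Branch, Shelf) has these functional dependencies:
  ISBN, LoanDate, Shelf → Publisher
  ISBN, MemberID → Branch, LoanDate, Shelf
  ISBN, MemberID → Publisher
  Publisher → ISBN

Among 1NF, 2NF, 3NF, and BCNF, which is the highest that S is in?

Candidate keys: {ISBN, MemberID}, {MemberID, Publisher}. Prime attributes: {ISBN, MemberID, Publisher}.
ISBN, LoanDate, Shelf → Publisher: {ISBN, LoanDate, Shelf}⁺ = {ISBN, LoanDate, Publisher, Shelf}, which is not all of the attributes, so the left side is not a superkey — BCNF is violated.
Its right-hand attributes {Publisher} are all prime, as are those of every other non-superkey FD — the relation is in 3NF.

3NF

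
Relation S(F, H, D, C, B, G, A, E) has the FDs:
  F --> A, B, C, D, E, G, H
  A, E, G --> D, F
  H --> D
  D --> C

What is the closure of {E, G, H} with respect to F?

Start with {E, G, H}.
H --> D applies; add {D} → now {D, E, G, H}.
D --> C applies; add {C} → now {C, D, E, G, H}.
No further FD applies.

{C, D, E, G, H}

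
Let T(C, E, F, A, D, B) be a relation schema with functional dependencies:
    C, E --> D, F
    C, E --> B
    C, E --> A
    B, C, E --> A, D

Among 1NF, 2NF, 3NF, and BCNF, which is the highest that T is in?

BCNF

Candidate key: {C, E}. Prime attributes: {C, E}.
Each dependency's left side is a superkey — BCNF holds.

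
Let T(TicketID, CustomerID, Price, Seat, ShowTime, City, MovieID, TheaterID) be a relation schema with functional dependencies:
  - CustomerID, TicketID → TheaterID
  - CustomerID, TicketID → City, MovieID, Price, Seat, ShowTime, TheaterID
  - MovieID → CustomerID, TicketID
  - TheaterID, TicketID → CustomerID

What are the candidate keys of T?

{MovieID} is a candidate key since {MovieID}⁺ = {City, CustomerID, MovieID, Price, Seat, ShowTime, TheaterID, TicketID} covers every attribute.
{CustomerID, TicketID} is a candidate key since {CustomerID, TicketID}⁺ = {City, CustomerID, MovieID, Price, Seat, ShowTime, TheaterID, TicketID} covers every attribute.
{TheaterID, TicketID} is a candidate key since {TheaterID, TicketID}⁺ = {City, CustomerID, MovieID, Price, Seat, ShowTime, TheaterID, TicketID} covers every attribute.
Any other superkey properly contains one of these, so there are no further candidate keys.

{CustomerID, TicketID}, {MovieID}, {TheaterID, TicketID}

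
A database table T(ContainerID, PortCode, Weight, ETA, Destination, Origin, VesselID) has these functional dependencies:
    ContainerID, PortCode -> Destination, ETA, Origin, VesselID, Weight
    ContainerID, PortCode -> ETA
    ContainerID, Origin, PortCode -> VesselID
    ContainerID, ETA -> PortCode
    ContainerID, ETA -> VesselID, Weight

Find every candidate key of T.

{ContainerID, ETA}, {ContainerID, PortCode}

No FD produces {ContainerID}, so it must be in every candidate key.
{ContainerID, ETA}⁺ = {ContainerID, Destination, ETA, Origin, PortCode, VesselID, Weight}, which is every attribute, so {ContainerID, ETA} is a candidate key.
{ContainerID, PortCode}⁺ = {ContainerID, Destination, ETA, Origin, PortCode, VesselID, Weight}, which is every attribute, so {ContainerID, PortCode} is a candidate key.
Any other superkey properly contains one of these, so there are no further candidate keys.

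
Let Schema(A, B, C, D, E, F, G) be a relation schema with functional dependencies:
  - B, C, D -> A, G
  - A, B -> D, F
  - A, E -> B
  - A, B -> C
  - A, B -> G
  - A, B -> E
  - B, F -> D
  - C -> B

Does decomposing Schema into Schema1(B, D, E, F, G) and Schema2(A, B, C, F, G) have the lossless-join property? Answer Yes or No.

Schema1 ∩ Schema2 = {B, F, G}; its closure under F is {B, D, F, G}.
Neither Schema1 nor Schema2 is contained in that closure, so the decomposition is lossy.

No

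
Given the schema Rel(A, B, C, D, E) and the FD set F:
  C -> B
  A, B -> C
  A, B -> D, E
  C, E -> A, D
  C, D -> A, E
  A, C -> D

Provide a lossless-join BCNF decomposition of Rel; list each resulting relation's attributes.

{A, C, D, E}; {B, C}

Candidate keys of the original relation: {A, B}, {A, C}, {C, D}, {C, E}.
{A, B, C, D, E}: {C} determines {B, C} here but is not a superkey — split on C -> B, giving {B, C} and {A, C, D, E}.
{B, C}: every determinant is a superkey — BCNF.
{A, C, D, E}: every determinant is a superkey — BCNF.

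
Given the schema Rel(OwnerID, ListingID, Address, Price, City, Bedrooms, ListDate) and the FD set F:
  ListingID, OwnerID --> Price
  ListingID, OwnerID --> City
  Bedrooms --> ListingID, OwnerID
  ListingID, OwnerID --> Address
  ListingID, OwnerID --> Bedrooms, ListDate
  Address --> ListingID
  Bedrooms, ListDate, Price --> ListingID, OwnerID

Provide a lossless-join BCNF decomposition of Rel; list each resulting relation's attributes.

{Address, Bedrooms, City, ListDate, OwnerID, Price}; {Address, ListingID}

Candidate keys of the original relation: {Address, OwnerID}, {Bedrooms}, {ListingID, OwnerID}.
Within {Address, Bedrooms, City, ListDate, ListingID, OwnerID, Price}: {Address}⁺ ∩ {Address, Bedrooms, City, ListDate, ListingID, OwnerID, Price} = {Address, ListingID}, not the whole set, so Address --> ListingID violates BCNF; decompose into {Address, ListingID} and {Address, Bedrooms, City, ListDate, OwnerID, Price}.
{Address, ListingID}: every determinant is a superkey — BCNF.
{Address, Bedrooms, City, ListDate, OwnerID, Price}: every determinant is a superkey — BCNF.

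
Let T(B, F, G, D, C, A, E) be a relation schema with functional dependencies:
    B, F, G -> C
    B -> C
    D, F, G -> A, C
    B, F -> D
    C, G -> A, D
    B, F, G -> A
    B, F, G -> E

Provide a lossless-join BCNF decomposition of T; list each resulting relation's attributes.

Candidate key of the original relation: {B, F, G}.
{A, B, C, D, E, F, G}: {B} determines {B, C} here but is not a superkey — split on B -> C, giving {B, C} and {A, B, D, E, F, G}.
{B, C}: every determinant is a superkey — BCNF.
{A, B, D, E, F, G}: {D, F, G} determines {A, D, F, G} here but is not a superkey — split on D, F, G -> A, giving {A, D, F, G} and {B, D, E, F, G}.
{A, D, F, G}: every determinant is a superkey — BCNF.
{B, D, E, F, G}: {B, F} determines {B, D, F} here but is not a superkey — split on B, F -> D, giving {B, D, F} and {B, E, F, G}.
{B, D, F}: every determinant is a superkey — BCNF.
{B, E, F, G}: every determinant is a superkey — BCNF.

{A, D, F, G}; {B, C}; {B, D, F}; {B, E, F, G}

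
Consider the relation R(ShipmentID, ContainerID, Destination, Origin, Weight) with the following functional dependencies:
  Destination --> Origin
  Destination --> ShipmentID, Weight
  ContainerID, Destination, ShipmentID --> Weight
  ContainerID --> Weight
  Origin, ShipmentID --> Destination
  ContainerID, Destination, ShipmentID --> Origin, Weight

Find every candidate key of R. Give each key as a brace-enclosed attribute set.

{ContainerID, Destination}, {ContainerID, Origin, ShipmentID}

{ContainerID} never appears on the right of any FD, so every key must include it.
Closure of {ContainerID, Destination} is {ContainerID, Destination, Origin, ShipmentID, Weight}, the whole schema; {ContainerID, Destination} is a candidate key.
Closure of {ContainerID, Origin, ShipmentID} is {ContainerID, Destination, Origin, ShipmentID, Weight}, the whole schema; {ContainerID, Origin, ShipmentID} is a candidate key.
Any other superkey properly contains one of these, so there are no further candidate keys.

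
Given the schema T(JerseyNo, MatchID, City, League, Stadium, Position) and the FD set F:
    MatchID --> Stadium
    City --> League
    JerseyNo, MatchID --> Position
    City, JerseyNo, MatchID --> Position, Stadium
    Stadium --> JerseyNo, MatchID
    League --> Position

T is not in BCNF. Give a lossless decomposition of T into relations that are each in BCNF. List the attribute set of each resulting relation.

Candidate keys of the original relation: {City, MatchID}, {City, Stadium}.
Within {City, JerseyNo, League, MatchID, Position, Stadium}: {MatchID}⁺ ∩ {City, JerseyNo, League, MatchID, Position, Stadium} = {JerseyNo, MatchID, Position, Stadium}, not the whole set, so MatchID --> JerseyNo, Position, Stadium violates BCNF; decompose into {JerseyNo, MatchID, Position, Stadium} and {City, League, MatchID}.
{JerseyNo, MatchID, Position, Stadium} has no BCNF violation.
Within {City, League, MatchID}: {City}⁺ ∩ {City, League, MatchID} = {City, League}, not the whole set, so City --> League violates BCNF; decompose into {City, League} and {City, MatchID}.
{City, League} has no BCNF violation.
{City, MatchID} has no BCNF violation.

{City, League}; {City, MatchID}; {JerseyNo, MatchID, Position, Stadium}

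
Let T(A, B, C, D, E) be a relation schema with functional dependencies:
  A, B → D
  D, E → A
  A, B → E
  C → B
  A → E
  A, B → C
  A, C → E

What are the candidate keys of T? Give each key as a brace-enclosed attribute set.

{A, B}⁺ = {A, B, C, D, E} — all of the relation — so {A, B} is a candidate key.
{A, C}⁺ = {A, B, C, D, E} — all of the relation — so {A, C} is a candidate key.
{B, D, E}⁺ = {A, B, C, D, E} — all of the relation — so {B, D, E} is a candidate key.
{C, D, E}⁺ = {A, B, C, D, E} — all of the relation — so {C, D, E} is a candidate key.
These are minimal and exhaustive — every other superkey contains one of them.

{A, B}, {A, C}, {B, D, E}, {C, D, E}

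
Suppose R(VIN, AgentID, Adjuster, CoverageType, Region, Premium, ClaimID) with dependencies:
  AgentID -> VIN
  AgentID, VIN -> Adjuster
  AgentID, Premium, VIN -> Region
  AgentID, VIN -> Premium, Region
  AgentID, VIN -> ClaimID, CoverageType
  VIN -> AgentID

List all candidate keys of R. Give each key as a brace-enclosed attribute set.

{AgentID}⁺ = {Adjuster, AgentID, ClaimID, CoverageType, Premium, Region, VIN} — all of the relation — so {AgentID} is a candidate key.
{VIN}⁺ = {Adjuster, AgentID, ClaimID, CoverageType, Premium, Region, VIN} — all of the relation — so {VIN} is a candidate key.
No proper subset of any of these is a key, and no other minimal superkey exists.

{AgentID}, {VIN}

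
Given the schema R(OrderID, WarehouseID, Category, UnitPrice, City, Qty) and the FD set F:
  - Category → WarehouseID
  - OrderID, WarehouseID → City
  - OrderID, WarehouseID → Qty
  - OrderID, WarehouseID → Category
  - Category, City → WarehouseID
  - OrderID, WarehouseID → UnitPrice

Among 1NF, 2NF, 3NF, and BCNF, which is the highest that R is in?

3NF

Candidate keys: {Category, OrderID}, {OrderID, WarehouseID}. Prime attributes: {Category, OrderID, WarehouseID}.
For Category → WarehouseID we have {Category}⁺ = {Category, WarehouseID}; {Category} is not a superkey, so BCNF fails.
Since {WarehouseID} ⊆ prime attributes and every other non-superkey FD also has a prime right side, the schema is in 3NF.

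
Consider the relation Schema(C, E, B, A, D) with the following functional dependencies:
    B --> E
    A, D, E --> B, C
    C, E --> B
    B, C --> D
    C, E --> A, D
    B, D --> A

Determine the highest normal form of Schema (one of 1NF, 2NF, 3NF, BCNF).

Candidate keys: {A, D, E}, {B, C}, {B, D}, {C, E}. Prime attributes: {A, B, C, D, E}.
B --> E: {B}⁺ = {B, E}, which is not all of the attributes, so the left side is not a superkey — BCNF is violated.
Since {E} ⊆ prime attributes and every other non-superkey FD also has a prime right side, the schema is in 3NF.

3NF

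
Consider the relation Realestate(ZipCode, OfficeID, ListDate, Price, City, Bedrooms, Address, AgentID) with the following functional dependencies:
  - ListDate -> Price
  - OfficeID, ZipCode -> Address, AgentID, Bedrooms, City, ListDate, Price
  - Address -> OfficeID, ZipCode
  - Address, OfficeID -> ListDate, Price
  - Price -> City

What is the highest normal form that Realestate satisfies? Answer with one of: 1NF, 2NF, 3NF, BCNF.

Candidate keys: {Address}, {OfficeID, ZipCode}. Prime attributes: {Address, OfficeID, ZipCode}.
ListDate -> Price breaks BCNF: {ListDate}⁺ = {City, ListDate, Price}, so {ListDate} is not a superkey.
ListDate -> Price determines the non-prime attribute {Price} from a non-superkey — 3NF is violated.
Checking every proper subset of each key, none determines a non-prime attribute — 2NF is satisfied.

2NF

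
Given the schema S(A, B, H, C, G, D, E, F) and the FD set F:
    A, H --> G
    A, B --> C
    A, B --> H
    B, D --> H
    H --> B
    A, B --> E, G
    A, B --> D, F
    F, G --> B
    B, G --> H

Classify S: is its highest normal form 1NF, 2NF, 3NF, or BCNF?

Candidate keys: {A, B}, {A, F, G}, {A, H}. Prime attributes: {A, B, F, G, H}.
B, D --> H breaks BCNF: {B, D}⁺ = {B, D, H}, so {B, D} is not a superkey.
Since {H} ⊆ prime attributes and every other non-superkey FD also has a prime right side, the schema is in 3NF.

3NF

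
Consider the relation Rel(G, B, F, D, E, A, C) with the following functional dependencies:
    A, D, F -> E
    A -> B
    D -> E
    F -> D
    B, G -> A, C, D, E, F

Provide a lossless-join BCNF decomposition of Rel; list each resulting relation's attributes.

{A, B}; {A, C, F, G}; {D, E}; {D, F}

Candidate keys of the original relation: {A, G}, {B, G}.
{A, B, C, D, E, F, G}: {A, D, F} determines {A, B, D, E, F} here but is not a superkey — split on A, D, F -> B, E, giving {A, B, D, E, F} and {A, C, D, F, G}.
{A, B, D, E, F}: {A} determines {A, B} here but is not a superkey — split on A -> B, giving {A, B} and {A, D, E, F}.
{A, B} has no BCNF violation.
{A, D, E, F}: {D} determines {D, E} here but is not a superkey — split on D -> E, giving {D, E} and {A, D, F}.
{D, E} has no BCNF violation.
{A, D, F}: {F} determines {D, F} here but is not a superkey — split on F -> D, giving {D, F} and {A, F}.
{D, F} has no BCNF violation.
{A, F} has no BCNF violation.
{A, C, D, F, G}: {F} determines {D, F} here but is not a superkey — split on F -> D, giving {D, F} and {A, C, F, G}.
{D, F} has no BCNF violation.
{A, C, F, G} has no BCNF violation.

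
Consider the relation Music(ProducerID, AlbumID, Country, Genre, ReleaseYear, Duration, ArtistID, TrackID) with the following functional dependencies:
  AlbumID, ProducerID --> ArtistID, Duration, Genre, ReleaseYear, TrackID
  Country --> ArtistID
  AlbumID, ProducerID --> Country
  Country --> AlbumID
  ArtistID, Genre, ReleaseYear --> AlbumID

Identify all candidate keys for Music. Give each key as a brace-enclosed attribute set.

{ProducerID} never appears on the right of any FD, so every key must include it.
{AlbumID, ProducerID}⁺ = {AlbumID, ArtistID, Country, Duration, Genre, ProducerID, ReleaseYear, TrackID} — all of the relation — so {AlbumID, ProducerID} is a candidate key.
{Country, ProducerID}⁺ = {AlbumID, ArtistID, Country, Duration, Genre, ProducerID, ReleaseYear, TrackID} — all of the relation — so {Country, ProducerID} is a candidate key.
{ArtistID, Genre, ProducerID, ReleaseYear}⁺ = {AlbumID, ArtistID, Country, Duration, Genre, ProducerID, ReleaseYear, TrackID} — all of the relation — so {ArtistID, Genre, ProducerID, ReleaseYear} is a candidate key.
These are minimal and exhaustive — every other superkey contains one of them.

{AlbumID, ProducerID}, {ArtistID, Genre, ProducerID, ReleaseYear}, {Country, ProducerID}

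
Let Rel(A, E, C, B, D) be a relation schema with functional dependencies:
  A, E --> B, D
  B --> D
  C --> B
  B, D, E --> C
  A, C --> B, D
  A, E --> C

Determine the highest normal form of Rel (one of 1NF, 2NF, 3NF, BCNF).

2NF

Candidate key: {A, E}. Prime attributes: {A, E}.
B --> D: {B}⁺ = {B, D}, which is not all of the attributes, so the left side is not a superkey — BCNF is violated.
B --> D has non-prime {D} on the right and a non-superkey on the left, so 3NF fails.
No non-prime attribute depends on a proper subset of any candidate key, so 2NF holds.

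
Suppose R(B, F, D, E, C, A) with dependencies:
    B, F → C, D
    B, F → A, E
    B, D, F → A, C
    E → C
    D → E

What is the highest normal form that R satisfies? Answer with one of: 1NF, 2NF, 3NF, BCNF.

2NF

Candidate key: {B, F}. Prime attributes: {B, F}.
E → C: {E}⁺ = {C, E}, which is not all of the attributes, so the left side is not a superkey — BCNF is violated.
E → C determines the non-prime attribute {C} from a non-superkey — 3NF is violated.
No proper subset of a key has a non-prime attribute in its closure, so there is no partial dependency; 2NF holds.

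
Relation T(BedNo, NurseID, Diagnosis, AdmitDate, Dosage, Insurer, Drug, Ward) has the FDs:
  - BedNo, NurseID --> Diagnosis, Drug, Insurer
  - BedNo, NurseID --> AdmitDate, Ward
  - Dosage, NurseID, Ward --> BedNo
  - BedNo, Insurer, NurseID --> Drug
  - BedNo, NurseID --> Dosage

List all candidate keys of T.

{BedNo, NurseID}, {Dosage, NurseID, Ward}

No FD produces {NurseID}, so it must be in every candidate key.
{BedNo, NurseID}⁺ = {AdmitDate, BedNo, Diagnosis, Dosage, Drug, Insurer, NurseID, Ward}, which is every attribute, so {BedNo, NurseID} is a candidate key.
{Dosage, NurseID, Ward}⁺ = {AdmitDate, BedNo, Diagnosis, Dosage, Drug, Insurer, NurseID, Ward}, which is every attribute, so {Dosage, NurseID, Ward} is a candidate key.
No proper subset of any of these is a key, and no other minimal superkey exists.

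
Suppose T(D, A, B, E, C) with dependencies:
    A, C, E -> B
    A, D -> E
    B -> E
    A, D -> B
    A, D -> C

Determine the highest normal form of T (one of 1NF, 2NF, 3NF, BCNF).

Candidate key: {A, D}. Prime attributes: {A, D}.
A, C, E -> B: {A, C, E}⁺ = {A, B, C, E}, which is not all of the attributes, so the left side is not a superkey — BCNF is violated.
A, C, E -> B has non-prime {B} on the right and a non-superkey on the left, so 3NF fails.
No non-prime attribute depends on a proper subset of any candidate key, so 2NF holds.

2NF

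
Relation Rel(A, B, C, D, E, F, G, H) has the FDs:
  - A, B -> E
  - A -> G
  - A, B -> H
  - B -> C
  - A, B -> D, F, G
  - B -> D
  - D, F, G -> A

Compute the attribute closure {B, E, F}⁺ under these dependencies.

{B, C, D, E, F}

Start with {B, E, F}.
B -> C applies; add {C} → now {B, C, E, F}.
B -> D applies; add {D} → now {B, C, D, E, F}.
No further FD applies.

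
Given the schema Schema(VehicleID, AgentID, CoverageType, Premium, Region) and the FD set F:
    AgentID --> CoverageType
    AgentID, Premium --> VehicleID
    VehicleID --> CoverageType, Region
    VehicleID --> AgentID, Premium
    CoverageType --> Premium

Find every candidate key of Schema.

Closure of {AgentID} is {AgentID, CoverageType, Premium, Region, VehicleID}, the whole schema; {AgentID} is a candidate key.
Closure of {VehicleID} is {AgentID, CoverageType, Premium, Region, VehicleID}, the whole schema; {VehicleID} is a candidate key.
No proper subset of any of these is a key, and no other minimal superkey exists.

{AgentID}, {VehicleID}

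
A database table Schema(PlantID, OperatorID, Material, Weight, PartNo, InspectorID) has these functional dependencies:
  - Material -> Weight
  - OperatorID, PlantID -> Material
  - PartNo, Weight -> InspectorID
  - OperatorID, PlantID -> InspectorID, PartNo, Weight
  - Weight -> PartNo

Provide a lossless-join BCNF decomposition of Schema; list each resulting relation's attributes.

{InspectorID, PartNo, Weight}; {Material, OperatorID, PlantID}; {Material, Weight}

Candidate key of the original relation: {OperatorID, PlantID}.
{InspectorID, Material, OperatorID, PartNo, PlantID, Weight}: {Material} determines {InspectorID, Material, PartNo, Weight} here but is not a superkey — split on Material -> InspectorID, PartNo, Weight, giving {InspectorID, Material, PartNo, Weight} and {Material, OperatorID, PlantID}.
{InspectorID, Material, PartNo, Weight}: {PartNo, Weight} determines {InspectorID, PartNo, Weight} here but is not a superkey — split on PartNo, Weight -> InspectorID, giving {InspectorID, PartNo, Weight} and {Material, PartNo, Weight}.
{InspectorID, PartNo, Weight} has no BCNF violation.
{Material, PartNo, Weight}: {Weight} determines {PartNo, Weight} here but is not a superkey — split on Weight -> PartNo, giving {PartNo, Weight} and {Material, Weight}.
{PartNo, Weight} has no BCNF violation.
{Material, Weight} has no BCNF violation.
{Material, OperatorID, PlantID} has no BCNF violation.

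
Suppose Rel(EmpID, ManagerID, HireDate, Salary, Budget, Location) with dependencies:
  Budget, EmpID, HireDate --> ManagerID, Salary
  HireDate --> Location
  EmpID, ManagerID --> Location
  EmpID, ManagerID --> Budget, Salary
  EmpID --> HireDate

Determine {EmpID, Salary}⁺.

{EmpID, HireDate, Location, Salary}

Start with {EmpID, Salary}.
EmpID --> HireDate applies; add {HireDate} → now {EmpID, HireDate, Salary}.
HireDate --> Location applies; add {Location} → now {EmpID, HireDate, Location, Salary}.
No further FD applies.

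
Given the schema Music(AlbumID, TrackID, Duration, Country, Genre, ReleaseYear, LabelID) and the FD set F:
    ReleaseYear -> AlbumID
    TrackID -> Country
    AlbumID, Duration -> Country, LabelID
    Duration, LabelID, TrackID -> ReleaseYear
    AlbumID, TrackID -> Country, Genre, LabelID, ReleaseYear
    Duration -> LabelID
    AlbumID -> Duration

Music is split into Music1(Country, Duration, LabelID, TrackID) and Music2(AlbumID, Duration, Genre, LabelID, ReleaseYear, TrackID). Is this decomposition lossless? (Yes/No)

Common attributes: {Duration, LabelID, TrackID}; their closure is {AlbumID, Country, Duration, Genre, LabelID, ReleaseYear, TrackID}.
Since Music1 ⊆ {AlbumID, Country, Duration, Genre, LabelID, ReleaseYear, TrackID}, the intersection is a superkey of Music1; the decomposition is lossless.

Yes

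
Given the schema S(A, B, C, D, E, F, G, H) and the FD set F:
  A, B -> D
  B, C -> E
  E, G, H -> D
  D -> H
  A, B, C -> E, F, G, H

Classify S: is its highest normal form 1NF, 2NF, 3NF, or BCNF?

1NF

Candidate key: {A, B, C}. Prime attributes: {A, B, C}.
For A, B -> D we have {A, B}⁺ = {A, B, D, H}; {A, B} is not a superkey, so BCNF fails.
A, B -> D has non-prime {D} on the right and a non-superkey on the left, so 3NF fails.
Since {A, B} ⊂ {A, B, C} and {A, B}⁺ ⊇ {D, H} with {D, H} non-prime, there is a partial dependency; 2NF fails.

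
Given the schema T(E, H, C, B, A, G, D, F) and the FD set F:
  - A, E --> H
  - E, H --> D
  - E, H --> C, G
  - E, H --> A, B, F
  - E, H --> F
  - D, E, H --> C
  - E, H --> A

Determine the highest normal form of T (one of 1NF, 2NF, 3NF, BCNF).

Candidate keys: {A, E}, {E, H}. Prime attributes: {A, E, H}.
The left-hand side of every FD is a superkey, so BCNF is satisfied.

BCNF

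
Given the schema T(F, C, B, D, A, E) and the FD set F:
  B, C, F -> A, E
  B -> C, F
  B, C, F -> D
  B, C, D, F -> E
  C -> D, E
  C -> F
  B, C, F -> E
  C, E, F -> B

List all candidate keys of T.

{B}, {C}

{B} is a candidate key since {B}⁺ = {A, B, C, D, E, F} covers every attribute.
{C} is a candidate key since {C}⁺ = {A, B, C, D, E, F} covers every attribute.
No proper subset of any of these is a key, and no other minimal superkey exists.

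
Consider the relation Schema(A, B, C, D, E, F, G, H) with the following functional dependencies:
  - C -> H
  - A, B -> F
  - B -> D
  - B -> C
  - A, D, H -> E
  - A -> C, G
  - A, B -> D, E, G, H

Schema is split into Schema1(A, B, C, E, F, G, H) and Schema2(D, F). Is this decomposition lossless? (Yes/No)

No

The shared attributes are {F} and {F}⁺ = {F}.
The closure covers neither Schema1 nor Schema2 entirely; the join is not lossless.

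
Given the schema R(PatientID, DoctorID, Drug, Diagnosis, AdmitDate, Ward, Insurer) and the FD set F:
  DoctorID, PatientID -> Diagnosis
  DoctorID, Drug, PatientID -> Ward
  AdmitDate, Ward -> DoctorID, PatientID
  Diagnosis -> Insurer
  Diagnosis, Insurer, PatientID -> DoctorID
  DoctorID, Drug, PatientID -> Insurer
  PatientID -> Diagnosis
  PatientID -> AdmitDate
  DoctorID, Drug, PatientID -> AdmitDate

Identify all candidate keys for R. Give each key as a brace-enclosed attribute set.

{AdmitDate, Drug, Ward}, {Drug, PatientID}

No FD produces {Drug}, so it must be in every candidate key.
{Drug, PatientID}⁺ = {AdmitDate, Diagnosis, DoctorID, Drug, Insurer, PatientID, Ward}, which is every attribute, so {Drug, PatientID} is a candidate key.
{AdmitDate, Drug, Ward}⁺ = {AdmitDate, Diagnosis, DoctorID, Drug, Insurer, PatientID, Ward}, which is every attribute, so {AdmitDate, Drug, Ward} is a candidate key.
Any other superkey properly contains one of these, so there are no further candidate keys.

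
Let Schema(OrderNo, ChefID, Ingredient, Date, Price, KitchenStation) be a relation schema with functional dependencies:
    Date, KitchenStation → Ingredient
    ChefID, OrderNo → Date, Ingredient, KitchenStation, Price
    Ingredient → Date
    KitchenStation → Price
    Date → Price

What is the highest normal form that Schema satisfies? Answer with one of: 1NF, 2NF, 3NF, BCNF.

Candidate key: {ChefID, OrderNo}. Prime attributes: {ChefID, OrderNo}.
Date, KitchenStation → Ingredient: {Date, KitchenStation}⁺ = {Date, Ingredient, KitchenStation, Price}, which is not all of the attributes, so the left side is not a superkey — BCNF is violated.
Date, KitchenStation → Ingredient has non-prime {Ingredient} on the right and a non-superkey on the left, so 3NF fails.
Checking every proper subset of each key, none determines a non-prime attribute — 2NF is satisfied.

2NF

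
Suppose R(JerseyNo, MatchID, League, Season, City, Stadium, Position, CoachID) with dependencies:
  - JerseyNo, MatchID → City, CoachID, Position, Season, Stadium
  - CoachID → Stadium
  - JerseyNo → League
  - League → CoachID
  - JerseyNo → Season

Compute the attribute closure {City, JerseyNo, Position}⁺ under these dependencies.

Start with {City, JerseyNo, Position}.
JerseyNo → League applies; add {League} → now {City, JerseyNo, League, Position}.
League → CoachID applies; add {CoachID} → now {City, CoachID, JerseyNo, League, Position}.
JerseyNo → Season applies; add {Season} → now {City, CoachID, JerseyNo, League, Position, Season}.
CoachID → Stadium applies; add {Stadium} → now {City, CoachID, JerseyNo, League, Position, Season, Stadium}.
No further FD applies.

{City, CoachID, JerseyNo, League, Position, Season, Stadium}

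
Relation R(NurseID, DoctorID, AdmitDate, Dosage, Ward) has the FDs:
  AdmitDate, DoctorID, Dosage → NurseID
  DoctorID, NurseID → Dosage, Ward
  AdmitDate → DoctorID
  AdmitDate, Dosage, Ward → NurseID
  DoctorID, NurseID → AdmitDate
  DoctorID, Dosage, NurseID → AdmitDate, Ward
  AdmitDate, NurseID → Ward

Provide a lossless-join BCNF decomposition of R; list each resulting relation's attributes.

Candidate keys of the original relation: {AdmitDate, Dosage}, {AdmitDate, NurseID}, {DoctorID, NurseID}.
Within {AdmitDate, DoctorID, Dosage, NurseID, Ward}: {AdmitDate}⁺ ∩ {AdmitDate, DoctorID, Dosage, NurseID, Ward} = {AdmitDate, DoctorID}, not the whole set, so AdmitDate → DoctorID violates BCNF; decompose into {AdmitDate, DoctorID} and {AdmitDate, Dosage, NurseID, Ward}.
{AdmitDate, DoctorID} is in BCNF.
{AdmitDate, Dosage, NurseID, Ward} is in BCNF.

{AdmitDate, DoctorID}; {AdmitDate, Dosage, NurseID, Ward}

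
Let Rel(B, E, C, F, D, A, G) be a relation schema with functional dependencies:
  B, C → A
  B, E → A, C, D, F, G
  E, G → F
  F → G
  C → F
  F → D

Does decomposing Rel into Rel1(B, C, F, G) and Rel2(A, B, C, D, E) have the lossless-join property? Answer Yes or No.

Common attributes: {B, C}; their closure is {A, B, C, D, F, G}.
Rel1 is contained in that closure, so Rel1 ∩ Rel2 → Rel1 holds and the join is lossless.

Yes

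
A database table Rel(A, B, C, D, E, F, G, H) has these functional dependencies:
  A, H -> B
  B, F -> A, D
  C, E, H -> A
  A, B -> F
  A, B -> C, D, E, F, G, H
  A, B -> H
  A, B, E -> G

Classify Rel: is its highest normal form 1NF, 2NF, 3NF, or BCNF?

Candidate keys: {A, B}, {A, H}, {B, F}, {C, E, H}. Prime attributes: {A, B, C, E, F, H}.
Every FD has a superkey on the left, so the relation is in BCNF.

BCNF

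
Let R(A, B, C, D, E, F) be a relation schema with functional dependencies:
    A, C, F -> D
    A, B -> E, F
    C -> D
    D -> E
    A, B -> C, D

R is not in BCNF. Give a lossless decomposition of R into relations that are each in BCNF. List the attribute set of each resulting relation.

{A, B, C, F}; {C, D}; {D, E}

Candidate key of the original relation: {A, B}.
Within {A, B, C, D, E, F}: {A, C, F}⁺ ∩ {A, B, C, D, E, F} = {A, C, D, E, F}, not the whole set, so A, C, F -> D, E violates BCNF; decompose into {A, C, D, E, F} and {A, B, C, F}.
Within {A, C, D, E, F}: {C}⁺ ∩ {A, C, D, E, F} = {C, D, E}, not the whole set, so C -> D, E violates BCNF; decompose into {C, D, E} and {A, C, F}.
Within {C, D, E}: {D}⁺ ∩ {C, D, E} = {D, E}, not the whole set, so D -> E violates BCNF; decompose into {D, E} and {C, D}.
{D, E} has no BCNF violation.
{C, D} has no BCNF violation.
{A, C, F} has no BCNF violation.
{A, B, C, F} has no BCNF violation.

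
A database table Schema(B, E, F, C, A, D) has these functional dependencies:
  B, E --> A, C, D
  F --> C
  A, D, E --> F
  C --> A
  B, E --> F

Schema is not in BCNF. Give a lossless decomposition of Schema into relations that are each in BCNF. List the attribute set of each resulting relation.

{A, C}; {B, D, E, F}; {C, F}

Candidate key of the original relation: {B, E}.
{A, B, C, D, E, F}: {F} determines {A, C, F} here but is not a superkey — split on F --> A, C, giving {A, C, F} and {B, D, E, F}.
{A, C, F}: {C} determines {A, C} here but is not a superkey — split on C --> A, giving {A, C} and {C, F}.
{A, C} has no BCNF violation.
{C, F} has no BCNF violation.
{B, D, E, F} has no BCNF violation.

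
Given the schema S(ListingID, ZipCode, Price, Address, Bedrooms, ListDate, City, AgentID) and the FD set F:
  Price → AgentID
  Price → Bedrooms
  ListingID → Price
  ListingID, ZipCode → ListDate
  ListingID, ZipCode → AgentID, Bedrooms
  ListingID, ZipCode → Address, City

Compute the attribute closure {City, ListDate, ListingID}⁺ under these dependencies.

{AgentID, Bedrooms, City, ListDate, ListingID, Price}

Start with {City, ListDate, ListingID}.
ListingID → Price applies; add {Price} → now {City, ListDate, ListingID, Price}.
Price → AgentID applies; add {AgentID} → now {AgentID, City, ListDate, ListingID, Price}.
Price → Bedrooms applies; add {Bedrooms} → now {AgentID, Bedrooms, City, ListDate, ListingID, Price}.
No further FD applies.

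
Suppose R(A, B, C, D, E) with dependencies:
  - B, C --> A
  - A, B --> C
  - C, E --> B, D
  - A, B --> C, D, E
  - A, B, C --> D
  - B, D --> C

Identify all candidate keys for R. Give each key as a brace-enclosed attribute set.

{A, B}, {B, C}, {B, D}, {C, E}

Closure of {A, B} is {A, B, C, D, E}, the whole schema; {A, B} is a candidate key.
Closure of {B, C} is {A, B, C, D, E}, the whole schema; {B, C} is a candidate key.
Closure of {B, D} is {A, B, C, D, E}, the whole schema; {B, D} is a candidate key.
Closure of {C, E} is {A, B, C, D, E}, the whole schema; {C, E} is a candidate key.
No proper subset of any of these is a key, and no other minimal superkey exists.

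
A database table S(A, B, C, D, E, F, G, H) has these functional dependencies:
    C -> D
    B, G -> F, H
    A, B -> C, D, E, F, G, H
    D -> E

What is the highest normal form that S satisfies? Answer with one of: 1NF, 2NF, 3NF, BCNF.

2NF

Candidate key: {A, B}. Prime attributes: {A, B}.
C -> D breaks BCNF: {C}⁺ = {C, D, E}, so {C} is not a superkey.
C -> D has non-prime {D} on the right and a non-superkey on the left, so 3NF fails.
No proper subset of a key has a non-prime attribute in its closure, so there is no partial dependency; 2NF holds.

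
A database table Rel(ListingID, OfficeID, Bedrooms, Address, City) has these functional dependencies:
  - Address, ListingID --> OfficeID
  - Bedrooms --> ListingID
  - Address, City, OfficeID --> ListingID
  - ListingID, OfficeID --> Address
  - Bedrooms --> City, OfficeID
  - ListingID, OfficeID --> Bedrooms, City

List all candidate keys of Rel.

{Address, City, OfficeID}, {Address, ListingID}, {Bedrooms}, {ListingID, OfficeID}

Closure of {Bedrooms} is {Address, Bedrooms, City, ListingID, OfficeID}, the whole schema; {Bedrooms} is a candidate key.
Closure of {Address, ListingID} is {Address, Bedrooms, City, ListingID, OfficeID}, the whole schema; {Address, ListingID} is a candidate key.
Closure of {ListingID, OfficeID} is {Address, Bedrooms, City, ListingID, OfficeID}, the whole schema; {ListingID, OfficeID} is a candidate key.
Closure of {Address, City, OfficeID} is {Address, Bedrooms, City, ListingID, OfficeID}, the whole schema; {Address, City, OfficeID} is a candidate key.
These are minimal and exhaustive — every other superkey contains one of them.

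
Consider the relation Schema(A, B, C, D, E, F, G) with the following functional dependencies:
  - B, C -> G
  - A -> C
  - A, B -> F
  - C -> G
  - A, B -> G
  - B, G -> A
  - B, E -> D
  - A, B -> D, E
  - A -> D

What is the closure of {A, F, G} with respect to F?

Start with {A, F, G}.
A -> C applies; add {C} → now {A, C, F, G}.
A -> D applies; add {D} → now {A, C, D, F, G}.
No further FD applies.

{A, C, D, F, G}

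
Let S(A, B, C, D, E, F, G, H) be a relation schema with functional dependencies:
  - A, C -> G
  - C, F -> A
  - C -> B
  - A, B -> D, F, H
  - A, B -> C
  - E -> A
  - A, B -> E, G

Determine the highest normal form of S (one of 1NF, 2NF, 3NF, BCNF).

Candidate keys: {A, B}, {A, C}, {B, E}, {C, E}, {C, F}. Prime attributes: {A, B, C, E, F}.
For C -> B we have {C}⁺ = {B, C}; {C} is not a superkey, so BCNF fails.
Its right-hand attributes {B} are all prime, as are those of every other non-superkey FD — the relation is in 3NF.

3NF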